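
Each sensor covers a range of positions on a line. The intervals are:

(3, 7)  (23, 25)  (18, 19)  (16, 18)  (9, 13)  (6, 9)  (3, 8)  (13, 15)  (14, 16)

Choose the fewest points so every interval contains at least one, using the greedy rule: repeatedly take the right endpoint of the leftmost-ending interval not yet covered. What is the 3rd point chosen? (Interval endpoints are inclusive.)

By right end: [3,7]  [3,8]  [6,9]  [9,13]  [13,15]  [14,16]  [16,18]  [18,19]  [23,25]
[3,7] uncovered → point at 7; [9,13] uncovered → point at 13; [14,16] uncovered → point at 16; [18,19] uncovered → point at 19; [23,25] uncovered → point at 25.
Points: 7, 13, 16, 19, 25 (5 total).

16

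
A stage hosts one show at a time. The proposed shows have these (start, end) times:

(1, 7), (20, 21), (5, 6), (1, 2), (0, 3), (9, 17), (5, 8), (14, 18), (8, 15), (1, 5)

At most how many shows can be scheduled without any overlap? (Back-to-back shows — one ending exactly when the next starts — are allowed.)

4

Order by finish time; keep every interval that doesn't clash with the previous kept one.
Sorted by end: (1,2)  (0,3)  (1,5)  (5,6)  (1,7)  (5,8)  (8,15)  (9,17)  (14,18)  (20,21)
take (1,2); skip (0,3); skip (1,5); take (5,6); skip (1,7); take (8,15); take (20,21).
Selected 4 shows.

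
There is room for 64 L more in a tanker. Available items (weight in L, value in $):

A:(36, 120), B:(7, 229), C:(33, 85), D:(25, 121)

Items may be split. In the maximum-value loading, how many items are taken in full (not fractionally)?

2

Sort by value per unit weight and fill in that order.
Ratios (sorted): B 32.71, D 4.84, A 3.33, C 2.58
take B (7 @ 229); take D (25 @ 121); take 32/36 of A → 106.67. Capacity used 64/64.
2 item(s) taken whole; one partial (take 32/36 of A).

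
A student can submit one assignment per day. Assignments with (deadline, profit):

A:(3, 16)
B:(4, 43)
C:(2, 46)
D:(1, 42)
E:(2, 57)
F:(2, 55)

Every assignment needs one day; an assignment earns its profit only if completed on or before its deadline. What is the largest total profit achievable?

171

Take jobs in profit order; each goes to the latest open slot no later than its deadline.
Profit order: E=57 F=55 C=46 B=43 D=42 A=16
Assign: E→slot 2, F→slot 1, C skipped, B→slot 4, D skipped, A→slot 3.
Slots: [1:F] [2:E] [3:A] [4:B]
Profit = 55 + 57 + 16 + 43 = 171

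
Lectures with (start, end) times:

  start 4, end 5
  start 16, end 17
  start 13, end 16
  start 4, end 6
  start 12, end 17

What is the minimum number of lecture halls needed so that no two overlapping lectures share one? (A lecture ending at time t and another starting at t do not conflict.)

Count concurrent intervals with a sweep; the peak is the room count.
Events (time:±→running): 4:+→1 4:+→2 … peak 2.

2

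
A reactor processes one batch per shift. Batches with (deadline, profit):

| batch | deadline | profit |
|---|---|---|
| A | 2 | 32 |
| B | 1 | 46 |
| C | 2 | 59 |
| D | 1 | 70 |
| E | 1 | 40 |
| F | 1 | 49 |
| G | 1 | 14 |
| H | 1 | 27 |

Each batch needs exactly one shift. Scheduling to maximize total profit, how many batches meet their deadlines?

Sort by profit descending; place each in the latest free slot ≤ its deadline.
Profit order: D=70 C=59 F=49 B=46 E=40 A=32 H=27 G=14
Assign: D→slot 1, C→slot 2, F skipped, B skipped, E skipped, A skipped, H skipped, G skipped.
Slots: [1:D] [2:C]
2 of 8 scheduled.

2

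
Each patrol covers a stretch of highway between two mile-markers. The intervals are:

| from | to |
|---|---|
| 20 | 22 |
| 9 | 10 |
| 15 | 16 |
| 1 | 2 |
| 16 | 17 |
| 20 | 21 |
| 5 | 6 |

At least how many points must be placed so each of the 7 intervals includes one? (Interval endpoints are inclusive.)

5

By right end: [1,2]  [5,6]  [9,10]  [15,16]  [16,17]  [20,21]  [20,22]
[1,2] uncovered → point at 2; [5,6] uncovered → point at 6; [9,10] uncovered → point at 10; [15,16] uncovered → point at 16; [20,21] uncovered → point at 21.
Points: 2, 6, 10, 16, 21 (5 total).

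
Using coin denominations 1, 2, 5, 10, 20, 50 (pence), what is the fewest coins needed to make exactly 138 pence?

138 − 2×50→38 − 1×20→18 − 1×10→8 − 1×5→3 − 1×2→1 − 1×1→0
Total coins = 2 + 1 + 1 + 1 + 1 + 1 = 7

7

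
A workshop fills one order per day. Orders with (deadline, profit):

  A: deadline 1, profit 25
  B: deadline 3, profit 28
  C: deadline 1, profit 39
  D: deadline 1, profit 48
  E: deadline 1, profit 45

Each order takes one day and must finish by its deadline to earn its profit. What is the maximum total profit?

76

Take jobs in profit order; each goes to the latest open slot no later than its deadline.
By profit: D(d1,48), E(d1,45), C(d1,39), B(d3,28), A(d1,25)
D→slot 1; E skipped; C skipped; B→slot 3; A skipped.
Profit = 48 + 28 = 76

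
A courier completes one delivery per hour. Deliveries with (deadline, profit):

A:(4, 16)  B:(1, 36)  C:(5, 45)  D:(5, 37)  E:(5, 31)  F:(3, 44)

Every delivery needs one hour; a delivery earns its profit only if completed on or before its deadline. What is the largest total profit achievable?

193

Profit order: C=45 F=44 D=37 B=36 E=31 A=16
Assign: C→slot 5, F→slot 3, D→slot 4, B→slot 1, E→slot 2, A skipped.
Slots: [1:B] [2:E] [3:F] [4:D] [5:C]
Profit = 36 + 31 + 44 + 37 + 45 = 193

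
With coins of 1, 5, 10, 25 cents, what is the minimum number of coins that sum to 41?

4

41 = 1×25 + 1×10 + 1×5 + 1×1
Total coins = 1 + 1 + 1 + 1 = 4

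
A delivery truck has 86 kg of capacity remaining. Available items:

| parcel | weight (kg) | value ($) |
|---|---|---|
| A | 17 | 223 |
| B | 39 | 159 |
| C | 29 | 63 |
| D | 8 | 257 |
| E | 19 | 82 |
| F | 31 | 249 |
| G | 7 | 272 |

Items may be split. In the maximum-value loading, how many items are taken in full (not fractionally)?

5

Sort by value per unit weight and fill in that order.
Order: G (272/7=38.86) > D (257/8=32.12) > A (223/17=13.12) > F (249/31=8.03) > E (82/19=4.32) > B (159/39=4.08) > C (63/29=2.17)
Fill: take G (7 @ 272) → take D (8 @ 257) → take A (17 @ 223) → take F (31 @ 249) → take E (19 @ 82) → take 4/39 of B → 16.31; 86/86 used.
5 item(s) taken whole; one partial (take 4/39 of B).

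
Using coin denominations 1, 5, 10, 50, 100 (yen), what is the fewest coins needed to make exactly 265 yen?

265 − 2×100→65 − 1×50→15 − 1×10→5 − 1×5→0
Total coins = 2 + 1 + 1 + 1 = 5

5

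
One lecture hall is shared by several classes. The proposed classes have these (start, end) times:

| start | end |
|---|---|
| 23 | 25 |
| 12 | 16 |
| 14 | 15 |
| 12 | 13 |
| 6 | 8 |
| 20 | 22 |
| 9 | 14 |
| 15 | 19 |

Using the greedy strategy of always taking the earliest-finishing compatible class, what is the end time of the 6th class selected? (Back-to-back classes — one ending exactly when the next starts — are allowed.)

By end time: (6,8), (12,13), (9,14), (14,15), (12,16), (15,19), (20,22), (23,25).
Pick (6,8); next start ≥ 8 → (12,13); next start ≥ 13 → (14,15); next start ≥ 15 → (15,19); next start ≥ 19 → (20,22); next start ≥ 22 → (23,25).
Selected: (6,8) (12,13) (14,15) (15,19) (20,22) (23,25)

25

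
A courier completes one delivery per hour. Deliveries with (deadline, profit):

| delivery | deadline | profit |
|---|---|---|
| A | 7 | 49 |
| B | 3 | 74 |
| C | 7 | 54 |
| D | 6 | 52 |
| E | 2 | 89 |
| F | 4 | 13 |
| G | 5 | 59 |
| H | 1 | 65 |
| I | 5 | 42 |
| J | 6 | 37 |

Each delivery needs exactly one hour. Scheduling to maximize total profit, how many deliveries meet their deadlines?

7

Profit order: E=89 B=74 H=65 G=59 C=54 D=52 A=49 I=42 J=37 F=13
Assign: E→slot 2, B→slot 3, H→slot 1, G→slot 5, C→slot 7, D→slot 6, A→slot 4, I skipped, J skipped, F skipped.
Slots: [1:H] [2:E] [3:B] [4:A] [5:G] [6:D] [7:C]
7 of 10 scheduled.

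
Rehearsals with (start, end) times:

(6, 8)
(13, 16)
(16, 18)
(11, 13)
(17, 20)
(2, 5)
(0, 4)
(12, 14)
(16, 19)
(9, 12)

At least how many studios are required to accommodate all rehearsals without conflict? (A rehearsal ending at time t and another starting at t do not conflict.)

3

The answer is the maximum number of intervals overlapping at any instant.
Events (time:±→running): 0:+→1 2:+→2 4:-→1 5:-→0 6:+→1 8:-→0 9:+→1 11:+→2 12:-→1 12:+→2 13:-→1 13:+→2 14:-→1 16:-→0 16:+→1 16:+→2 17:+→3 … peak 3.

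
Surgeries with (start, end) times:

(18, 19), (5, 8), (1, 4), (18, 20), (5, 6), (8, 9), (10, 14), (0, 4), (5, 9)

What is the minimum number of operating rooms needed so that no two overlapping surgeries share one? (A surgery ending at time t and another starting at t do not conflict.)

3

Count concurrent intervals with a sweep; the peak is the room count.
starts: [0, 1, 5, 5, 5, 8, 10, 18, 18]
ends:   [4, 4, 6, 8, 9, 9, 14, 19, 20]
s0→1 s1→2 e4→1 e4→0 s5→1 s5→2 s5→3  — peak 3.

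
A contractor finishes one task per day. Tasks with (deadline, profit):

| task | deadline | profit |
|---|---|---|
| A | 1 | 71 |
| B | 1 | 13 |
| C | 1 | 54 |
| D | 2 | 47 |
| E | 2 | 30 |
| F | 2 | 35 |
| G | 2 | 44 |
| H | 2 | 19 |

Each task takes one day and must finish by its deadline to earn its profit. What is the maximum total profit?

Sort by profit descending; place each in the latest free slot ≤ its deadline.
By profit: A(d1,71), C(d1,54), D(d2,47), G(d2,44), F(d2,35), E(d2,30), H(d2,19), B(d1,13)
A→slot 1; C skipped; D→slot 2; G skipped; F skipped; E skipped; H skipped; B skipped.
Profit = 71 + 47 = 118

118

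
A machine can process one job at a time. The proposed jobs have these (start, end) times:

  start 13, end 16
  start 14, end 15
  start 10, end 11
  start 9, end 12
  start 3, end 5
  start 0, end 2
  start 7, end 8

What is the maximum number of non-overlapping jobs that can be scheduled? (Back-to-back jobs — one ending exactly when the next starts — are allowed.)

Order by finish time; keep every interval that doesn't clash with the previous kept one.
Sorted by end: (0,2)  (3,5)  (7,8)  (10,11)  (9,12)  (14,15)  (13,16)
take (0,2); take (3,5); take (7,8); take (10,11); take (14,15); skip (13,16).
Selected 5 jobs.

5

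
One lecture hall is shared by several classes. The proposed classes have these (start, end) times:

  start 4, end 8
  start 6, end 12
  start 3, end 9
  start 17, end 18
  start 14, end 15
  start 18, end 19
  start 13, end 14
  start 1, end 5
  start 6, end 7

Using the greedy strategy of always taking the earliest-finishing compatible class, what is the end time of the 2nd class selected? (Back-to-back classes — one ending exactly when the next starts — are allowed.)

7

By end time: (1,5), (6,7), (4,8), (3,9), (6,12), (13,14), (14,15), (17,18), (18,19).
Pick (1,5); next start ≥ 5 → (6,7); next start ≥ 7 → (13,14); next start ≥ 14 → (14,15); next start ≥ 15 → (17,18); next start ≥ 18 → (18,19).
Selected: (1,5) (6,7) (13,14) (14,15) (17,18) (18,19)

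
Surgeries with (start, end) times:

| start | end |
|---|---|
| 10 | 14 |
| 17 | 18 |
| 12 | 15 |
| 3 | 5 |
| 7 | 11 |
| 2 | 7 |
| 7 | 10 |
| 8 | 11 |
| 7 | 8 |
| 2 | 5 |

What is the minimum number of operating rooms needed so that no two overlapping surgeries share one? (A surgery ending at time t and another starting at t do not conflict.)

starts: [2, 2, 3, 7, 7, 7, 8, 10, 12, 17]
ends:   [5, 5, 7, 8, 10, 11, 11, 14, 15, 18]
s2→1 s2→2 s3→3  — peak 3.

3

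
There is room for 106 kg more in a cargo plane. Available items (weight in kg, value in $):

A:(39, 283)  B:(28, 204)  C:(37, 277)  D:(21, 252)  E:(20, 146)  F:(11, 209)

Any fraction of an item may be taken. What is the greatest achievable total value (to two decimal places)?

Sort by value per unit weight and fill in that order.
Ratios (sorted): F 19.00, D 12.00, C 7.49, E 7.30, B 7.29, A 7.26
take F (11 @ 209); take D (21 @ 252); take C (37 @ 277); take E (20 @ 146); take 17/28 of B → 123.86. Capacity used 106/106.
Total value = 1007.86

1007.86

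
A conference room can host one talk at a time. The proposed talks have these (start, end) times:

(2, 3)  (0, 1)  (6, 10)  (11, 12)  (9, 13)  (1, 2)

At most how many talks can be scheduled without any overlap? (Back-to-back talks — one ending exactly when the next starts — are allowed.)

5

Greedy by earliest finish: after sorting by end time, pick each interval compatible with the last pick.
Sorted by end: (0,1)  (1,2)  (2,3)  (6,10)  (11,12)  (9,13)
take (0,1); take (1,2); take (2,3); take (6,10); take (11,12); skip (9,13).
Selected 5 talks.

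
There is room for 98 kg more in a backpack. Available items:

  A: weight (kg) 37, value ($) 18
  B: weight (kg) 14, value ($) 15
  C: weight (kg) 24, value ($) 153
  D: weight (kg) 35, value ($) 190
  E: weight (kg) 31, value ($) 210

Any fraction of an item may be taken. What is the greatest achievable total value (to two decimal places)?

Greedy by value/weight ratio, highest first.
Order: E (210/31=6.77) > C (153/24=6.38) > D (190/35=5.43) > B (15/14=1.07) > A (18/37=0.49)
Fill: take E (31 @ 210) → take C (24 @ 153) → take D (35 @ 190) → take 8/14 of B → 8.57; 98/98 used.
Total value = 561.57

561.57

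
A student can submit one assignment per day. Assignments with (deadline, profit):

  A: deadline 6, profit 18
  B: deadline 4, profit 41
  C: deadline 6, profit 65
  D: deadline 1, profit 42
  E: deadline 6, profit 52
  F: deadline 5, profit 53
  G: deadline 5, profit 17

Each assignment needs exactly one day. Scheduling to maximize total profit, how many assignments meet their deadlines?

Profit order: C=65 F=53 E=52 D=42 B=41 A=18 G=17
Assign: C→slot 6, F→slot 5, E→slot 4, D→slot 1, B→slot 3, A→slot 2, G skipped.
Slots: [1:D] [2:A] [3:B] [4:E] [5:F] [6:C]
6 of 7 scheduled.

6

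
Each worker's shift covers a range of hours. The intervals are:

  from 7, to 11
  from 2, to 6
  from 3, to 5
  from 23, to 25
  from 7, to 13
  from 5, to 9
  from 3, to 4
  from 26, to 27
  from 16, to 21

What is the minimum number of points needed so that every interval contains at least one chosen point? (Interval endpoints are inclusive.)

5

Sorted: [3,4] [3,5] [2,6] [5,9] [7,11] [7,13] [16,21] [23,25] [26,27]
{[3,4],[3,5],[2,6]} hit by 4; {[5,9],[7,11],[7,13]} hit by 9; {[16,21]} hit by 21; {[23,25]} hit by 25; {[26,27]} hit by 27.
Points: 4, 9, 21, 25, 27 (5 total).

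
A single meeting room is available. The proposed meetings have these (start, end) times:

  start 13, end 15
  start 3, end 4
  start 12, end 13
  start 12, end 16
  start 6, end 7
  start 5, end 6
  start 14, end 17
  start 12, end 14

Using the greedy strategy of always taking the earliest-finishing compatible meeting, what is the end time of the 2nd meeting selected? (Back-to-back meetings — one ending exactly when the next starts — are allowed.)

Sorted by end: (3,4)  (5,6)  (6,7)  (12,13)  (12,14)  (13,15)  (12,16)  (14,17)
take (3,4); take (5,6); take (6,7); take (12,13); take (13,15); skip (14,17).
Selected: (3,4) (5,6) (6,7) (12,13) (13,15)

6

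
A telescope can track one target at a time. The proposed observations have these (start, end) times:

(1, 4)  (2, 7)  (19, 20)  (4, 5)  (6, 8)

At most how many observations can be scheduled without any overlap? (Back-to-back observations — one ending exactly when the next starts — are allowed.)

4

Greedy by earliest finish: after sorting by end time, pick each interval compatible with the last pick.
Sorted by end: (1,4)  (4,5)  (2,7)  (6,8)  (19,20)
take (1,4); take (4,5); take (6,8); take (19,20).
Selected 4 observations.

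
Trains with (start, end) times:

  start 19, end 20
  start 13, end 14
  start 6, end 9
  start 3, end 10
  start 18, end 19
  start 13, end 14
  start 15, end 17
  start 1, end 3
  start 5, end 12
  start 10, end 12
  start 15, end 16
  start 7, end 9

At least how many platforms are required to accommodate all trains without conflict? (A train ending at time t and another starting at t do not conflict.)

Count concurrent intervals with a sweep; the peak is the room count.
Events (time:±→running): 1:+→1 3:-→0 3:+→1 5:+→2 6:+→3 7:+→4 … peak 4.

4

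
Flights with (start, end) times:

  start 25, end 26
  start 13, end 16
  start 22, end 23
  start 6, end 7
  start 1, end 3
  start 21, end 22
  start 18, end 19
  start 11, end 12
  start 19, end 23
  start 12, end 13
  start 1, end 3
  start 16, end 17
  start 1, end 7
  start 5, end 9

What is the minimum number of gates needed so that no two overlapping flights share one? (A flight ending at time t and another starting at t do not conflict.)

3

The answer is the maximum number of intervals overlapping at any instant.
starts: [1, 1, 1, 5, 6, 11, 12, 13, 16, 18, 19, 21, 22, 25]
ends:   [3, 3, 7, 7, 9, 12, 13, 16, 17, 19, 22, 23, 23, 26]
s1→1 s1→2 s1→3  — peak 3.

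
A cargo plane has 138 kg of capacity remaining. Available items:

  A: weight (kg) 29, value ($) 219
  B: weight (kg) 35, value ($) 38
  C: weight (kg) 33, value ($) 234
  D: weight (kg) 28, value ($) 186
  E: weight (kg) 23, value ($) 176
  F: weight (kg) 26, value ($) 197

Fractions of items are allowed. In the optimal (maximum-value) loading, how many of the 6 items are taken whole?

Ratios (sorted): E 7.65, F 7.58, A 7.55, C 7.09, D 6.64, B 1.09
take E (23 @ 176); take F (26 @ 197); take A (29 @ 219); take C (33 @ 234); take 27/28 of D → 179.36. Capacity used 138/138.
4 item(s) taken whole; one partial (take 27/28 of D).

4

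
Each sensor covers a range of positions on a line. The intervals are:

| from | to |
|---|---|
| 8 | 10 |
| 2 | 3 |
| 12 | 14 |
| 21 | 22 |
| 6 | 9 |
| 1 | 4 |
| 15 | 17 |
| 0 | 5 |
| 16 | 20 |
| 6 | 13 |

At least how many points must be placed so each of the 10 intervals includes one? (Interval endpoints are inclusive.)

Sort by right endpoint; whenever an interval is uncovered, place a point at its right end.
Sorted: [2,3] [1,4] [0,5] [6,9] [8,10] [6,13] [12,14] [15,17] [16,20] [21,22]
{[2,3],[1,4],[0,5]} hit by 3; {[6,9],[8,10],[6,13]} hit by 9; {[12,14]} hit by 14; {[15,17],[16,20]} hit by 17; {[21,22]} hit by 22.
Points: 3, 9, 14, 17, 22 (5 total).

5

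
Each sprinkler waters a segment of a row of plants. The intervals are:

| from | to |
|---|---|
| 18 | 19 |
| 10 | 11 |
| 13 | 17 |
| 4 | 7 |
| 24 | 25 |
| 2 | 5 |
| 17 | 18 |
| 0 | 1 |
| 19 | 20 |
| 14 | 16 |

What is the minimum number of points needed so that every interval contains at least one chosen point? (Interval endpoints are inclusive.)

7

Sort by right endpoint; whenever an interval is uncovered, place a point at its right end.
Sorted: [0,1] [2,5] [4,7] [10,11] [14,16] [13,17] [17,18] [18,19] [19,20] [24,25]
{[0,1]} hit by 1; {[2,5],[4,7]} hit by 5; {[10,11]} hit by 11; {[14,16],[13,17]} hit by 16; {[17,18],[18,19]} hit by 18; {[19,20]} hit by 20; {[24,25]} hit by 25.
Points: 1, 5, 11, 16, 18, 20, 25 (7 total).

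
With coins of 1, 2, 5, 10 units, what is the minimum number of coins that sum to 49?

7

Use the largest denomination that fits, subtract, and repeat.
49 = 4×10 + 1×5 + 2×2
Total coins = 4 + 1 + 2 = 7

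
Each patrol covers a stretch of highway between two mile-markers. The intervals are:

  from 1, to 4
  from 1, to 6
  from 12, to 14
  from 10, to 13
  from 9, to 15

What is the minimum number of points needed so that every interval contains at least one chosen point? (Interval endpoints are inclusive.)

By right end: [1,4]  [1,6]  [10,13]  [12,14]  [9,15]
[1,4] uncovered → point at 4; [10,13] uncovered → point at 13.
Points: 4, 13 (2 total).

2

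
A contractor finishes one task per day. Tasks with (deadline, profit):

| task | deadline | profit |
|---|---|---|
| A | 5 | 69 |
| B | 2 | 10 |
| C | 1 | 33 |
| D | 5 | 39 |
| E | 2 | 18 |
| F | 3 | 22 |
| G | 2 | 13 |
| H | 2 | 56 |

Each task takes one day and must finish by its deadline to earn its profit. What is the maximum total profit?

Sort by profit descending; place each in the latest free slot ≤ its deadline.
By profit: A(d5,69), H(d2,56), D(d5,39), C(d1,33), F(d3,22), E(d2,18), G(d2,13), B(d2,10)
A→slot 5; H→slot 2; D→slot 4; C→slot 1; F→slot 3; E skipped; G skipped; B skipped.
Profit = 33 + 56 + 22 + 39 + 69 = 219

219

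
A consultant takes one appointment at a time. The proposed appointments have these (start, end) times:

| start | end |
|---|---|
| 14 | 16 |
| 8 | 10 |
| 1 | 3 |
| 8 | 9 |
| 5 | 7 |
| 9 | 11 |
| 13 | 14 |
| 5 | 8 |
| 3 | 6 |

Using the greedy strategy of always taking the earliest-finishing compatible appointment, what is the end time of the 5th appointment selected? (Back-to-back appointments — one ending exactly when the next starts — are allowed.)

Greedy by earliest finish: after sorting by end time, pick each interval compatible with the last pick.
By end time: (1,3), (3,6), (5,7), (5,8), (8,9), (8,10), (9,11), (13,14), (14,16).
Pick (1,3); next start ≥ 3 → (3,6); next start ≥ 6 → (8,9); next start ≥ 9 → (9,11); next start ≥ 11 → (13,14); next start ≥ 14 → (14,16).
Selected: (1,3) (3,6) (8,9) (9,11) (13,14) (14,16)

14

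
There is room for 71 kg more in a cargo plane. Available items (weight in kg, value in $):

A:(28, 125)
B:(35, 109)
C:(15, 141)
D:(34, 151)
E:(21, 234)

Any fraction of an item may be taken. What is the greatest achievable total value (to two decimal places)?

Greedy by value/weight ratio, highest first.
Order: E (234/21=11.14) > C (141/15=9.40) > A (125/28=4.46) > D (151/34=4.44) > B (109/35=3.11)
Fill: take E (21 @ 234) → take C (15 @ 141) → take A (28 @ 125) → take 7/34 of D → 31.09; 71/71 used.
Total value = 531.09

531.09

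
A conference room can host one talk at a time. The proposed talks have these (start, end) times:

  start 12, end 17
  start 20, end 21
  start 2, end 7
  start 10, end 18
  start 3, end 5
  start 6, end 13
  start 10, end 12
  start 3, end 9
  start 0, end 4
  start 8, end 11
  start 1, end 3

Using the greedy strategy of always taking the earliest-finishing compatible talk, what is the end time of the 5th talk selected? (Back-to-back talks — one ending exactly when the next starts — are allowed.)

21

Order by finish time; keep every interval that doesn't clash with the previous kept one.
By end time: (1,3), (0,4), (3,5), (2,7), (3,9), (8,11), (10,12), (6,13), (12,17), (10,18), (20,21).
Pick (1,3); next start ≥ 3 → (3,5); next start ≥ 5 → (8,11); next start ≥ 11 → (12,17); next start ≥ 17 → (20,21).
Selected: (1,3) (3,5) (8,11) (12,17) (20,21)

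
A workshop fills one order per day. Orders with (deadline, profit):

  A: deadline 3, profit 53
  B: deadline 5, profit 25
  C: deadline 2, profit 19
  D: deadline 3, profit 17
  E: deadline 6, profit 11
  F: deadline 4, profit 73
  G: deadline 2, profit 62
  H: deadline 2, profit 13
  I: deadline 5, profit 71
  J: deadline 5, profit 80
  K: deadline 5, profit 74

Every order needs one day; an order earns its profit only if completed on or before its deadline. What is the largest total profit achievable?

Take jobs in profit order; each goes to the latest open slot no later than its deadline.
By profit: J(d5,80), K(d5,74), F(d4,73), I(d5,71), G(d2,62), A(d3,53), B(d5,25), C(d2,19), D(d3,17), H(d2,13), E(d6,11)
J→slot 5; K→slot 4; F→slot 3; I→slot 2; G→slot 1; A skipped; B skipped; C skipped; D skipped; H skipped; E→slot 6.
Profit = 62 + 71 + 73 + 74 + 80 + 11 = 371

371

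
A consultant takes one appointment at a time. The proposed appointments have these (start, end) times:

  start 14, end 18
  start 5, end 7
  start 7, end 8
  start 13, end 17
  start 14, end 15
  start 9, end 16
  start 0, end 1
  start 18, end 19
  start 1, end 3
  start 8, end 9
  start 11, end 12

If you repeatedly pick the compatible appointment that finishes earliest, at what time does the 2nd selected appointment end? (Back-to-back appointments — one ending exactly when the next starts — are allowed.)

Sorted by end: (0,1)  (1,3)  (5,7)  (7,8)  (8,9)  (11,12)  (14,15)  (9,16)  (13,17)  (14,18)  (18,19)
take (0,1); take (1,3); take (5,7); take (7,8); take (8,9); take (11,12); take (14,15); skip (9,16); take (18,19).
Selected: (0,1) (1,3) (5,7) (7,8) (8,9) (11,12) (14,15) (18,19)

3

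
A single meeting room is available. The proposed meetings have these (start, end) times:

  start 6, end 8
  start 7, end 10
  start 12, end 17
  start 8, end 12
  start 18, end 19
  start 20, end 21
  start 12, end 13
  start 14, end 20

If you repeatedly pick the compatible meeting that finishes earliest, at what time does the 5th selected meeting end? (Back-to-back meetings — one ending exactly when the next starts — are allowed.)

Greedy by earliest finish: after sorting by end time, pick each interval compatible with the last pick.
Sorted by end: (6,8)  (7,10)  (8,12)  (12,13)  (12,17)  (18,19)  (14,20)  (20,21)
take (6,8); take (8,12); take (12,13); skip (12,17); take (18,19); take (20,21).
Selected: (6,8) (8,12) (12,13) (18,19) (20,21)

21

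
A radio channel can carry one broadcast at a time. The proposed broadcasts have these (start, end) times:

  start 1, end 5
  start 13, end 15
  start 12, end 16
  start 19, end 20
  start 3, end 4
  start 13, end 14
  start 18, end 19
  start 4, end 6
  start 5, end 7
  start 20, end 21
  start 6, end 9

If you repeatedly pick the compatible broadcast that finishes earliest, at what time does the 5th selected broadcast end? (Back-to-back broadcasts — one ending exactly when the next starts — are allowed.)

19

By end time: (3,4), (1,5), (4,6), (5,7), (6,9), (13,14), (13,15), (12,16), (18,19), (19,20), (20,21).
Pick (3,4); next start ≥ 4 → (4,6); next start ≥ 6 → (6,9); next start ≥ 9 → (13,14); next start ≥ 14 → (18,19); next start ≥ 19 → (19,20); next start ≥ 20 → (20,21).
Selected: (3,4) (4,6) (6,9) (13,14) (18,19) (19,20) (20,21)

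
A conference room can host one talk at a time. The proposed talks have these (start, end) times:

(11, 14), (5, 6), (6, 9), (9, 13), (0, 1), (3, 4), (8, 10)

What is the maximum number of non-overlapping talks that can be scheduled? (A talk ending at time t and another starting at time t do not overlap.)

Order by finish time; keep every interval that doesn't clash with the previous kept one.
By end time: (0,1), (3,4), (5,6), (6,9), (8,10), (9,13), (11,14).
Pick (0,1); next start ≥ 1 → (3,4); next start ≥ 4 → (5,6); next start ≥ 6 → (6,9); next start ≥ 9 → (9,13).
Selected 5 talks.

5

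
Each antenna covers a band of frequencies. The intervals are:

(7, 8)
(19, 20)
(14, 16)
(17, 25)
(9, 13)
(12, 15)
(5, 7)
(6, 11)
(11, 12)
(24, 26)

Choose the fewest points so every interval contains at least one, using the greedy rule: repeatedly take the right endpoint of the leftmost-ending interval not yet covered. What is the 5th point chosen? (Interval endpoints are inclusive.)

Process intervals by earliest right end; each time one isn't hit yet, stab at its right endpoint.
Sorted: [5,7] [7,8] [6,11] [11,12] [9,13] [12,15] [14,16] [19,20] [17,25] [24,26]
{[5,7],[7,8],[6,11]} hit by 7; {[11,12],[9,13],[12,15]} hit by 12; {[14,16]} hit by 16; {[19,20],[17,25]} hit by 20; {[24,26]} hit by 26.
Points: 7, 12, 16, 20, 26 (5 total).

26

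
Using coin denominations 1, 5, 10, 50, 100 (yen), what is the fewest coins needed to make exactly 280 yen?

6

280 − 2×100→80 − 1×50→30 − 3×10→0
Total coins = 2 + 1 + 3 = 6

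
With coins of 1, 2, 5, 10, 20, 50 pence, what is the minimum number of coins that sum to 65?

3

Use the largest denomination that fits, subtract, and repeat.
65 − 1×50→15 − 1×10→5 − 1×5→0
Total coins = 1 + 1 + 1 = 3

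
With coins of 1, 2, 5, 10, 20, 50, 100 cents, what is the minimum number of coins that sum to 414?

Use the largest denomination that fits, subtract, and repeat.
414 = 4×100 + 1×10 + 2×2
Total coins = 4 + 1 + 2 = 7

7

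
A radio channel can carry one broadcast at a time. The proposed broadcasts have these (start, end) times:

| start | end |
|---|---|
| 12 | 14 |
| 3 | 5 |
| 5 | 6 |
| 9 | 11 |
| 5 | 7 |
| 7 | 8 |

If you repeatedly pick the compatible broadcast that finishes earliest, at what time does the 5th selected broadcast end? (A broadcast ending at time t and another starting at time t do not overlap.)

14

Sorted by end: (3,5)  (5,6)  (5,7)  (7,8)  (9,11)  (12,14)
take (3,5); take (5,6); skip (5,7); take (7,8); take (9,11); take (12,14).
Selected: (3,5) (5,6) (7,8) (9,11) (12,14)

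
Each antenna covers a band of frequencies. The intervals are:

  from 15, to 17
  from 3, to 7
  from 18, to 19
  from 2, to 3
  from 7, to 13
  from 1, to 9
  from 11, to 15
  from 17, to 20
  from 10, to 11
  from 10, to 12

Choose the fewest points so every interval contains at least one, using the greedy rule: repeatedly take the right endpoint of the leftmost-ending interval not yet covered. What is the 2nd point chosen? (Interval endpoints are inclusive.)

Sorted: [2,3] [3,7] [1,9] [10,11] [10,12] [7,13] [11,15] [15,17] [18,19] [17,20]
{[2,3],[3,7],[1,9]} hit by 3; {[10,11],[10,12],[7,13],[11,15]} hit by 11; {[15,17]} hit by 17; {[18,19],[17,20]} hit by 19.
Points: 3, 11, 17, 19 (4 total).

11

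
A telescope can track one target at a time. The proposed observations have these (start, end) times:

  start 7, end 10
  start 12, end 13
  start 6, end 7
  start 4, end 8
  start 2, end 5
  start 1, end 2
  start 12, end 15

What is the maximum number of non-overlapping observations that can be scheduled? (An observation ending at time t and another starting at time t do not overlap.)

5

Greedy by earliest finish: after sorting by end time, pick each interval compatible with the last pick.
Sorted by end: (1,2)  (2,5)  (6,7)  (4,8)  (7,10)  (12,13)  (12,15)
take (1,2); take (2,5); take (6,7); take (7,10); take (12,13); skip (12,15).
Selected 5 observations.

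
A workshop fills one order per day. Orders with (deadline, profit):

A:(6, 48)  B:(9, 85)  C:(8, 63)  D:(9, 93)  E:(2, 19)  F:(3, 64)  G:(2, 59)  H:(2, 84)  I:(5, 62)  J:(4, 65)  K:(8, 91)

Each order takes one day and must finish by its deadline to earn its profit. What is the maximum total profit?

Sort by profit descending; place each in the latest free slot ≤ its deadline.
By profit: D(d9,93), K(d8,91), B(d9,85), H(d2,84), J(d4,65), F(d3,64), C(d8,63), I(d5,62), G(d2,59), A(d6,48), E(d2,19)
D→slot 9; K→slot 8; B→slot 7; H→slot 2; J→slot 4; F→slot 3; C→slot 6; I→slot 5; G→slot 1; A skipped; E skipped.
Profit = 59 + 84 + 64 + 65 + 62 + 63 + 85 + 91 + 93 = 666

666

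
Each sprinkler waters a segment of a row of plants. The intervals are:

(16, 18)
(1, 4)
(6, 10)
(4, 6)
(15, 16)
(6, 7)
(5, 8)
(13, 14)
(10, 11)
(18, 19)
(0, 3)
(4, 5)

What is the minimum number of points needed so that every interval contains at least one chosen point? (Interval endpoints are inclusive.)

Sort by right endpoint; whenever an interval is uncovered, place a point at its right end.
By right end: [0,3]  [1,4]  [4,5]  [4,6]  [6,7]  [5,8]  [6,10]  [10,11]  [13,14]  [15,16]  [16,18]  [18,19]
[0,3] uncovered → point at 3; [4,5] uncovered → point at 5; [6,7] uncovered → point at 7; [10,11] uncovered → point at 11; [13,14] uncovered → point at 14; [15,16] uncovered → point at 16; [18,19] uncovered → point at 19.
Points: 3, 5, 7, 11, 14, 16, 19 (7 total).

7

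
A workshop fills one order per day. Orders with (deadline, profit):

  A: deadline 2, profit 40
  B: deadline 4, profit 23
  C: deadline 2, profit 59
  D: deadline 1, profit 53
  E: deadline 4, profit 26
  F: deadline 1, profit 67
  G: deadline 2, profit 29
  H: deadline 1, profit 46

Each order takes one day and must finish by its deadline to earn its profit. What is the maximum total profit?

175

By profit: F(d1,67), C(d2,59), D(d1,53), H(d1,46), A(d2,40), G(d2,29), E(d4,26), B(d4,23)
F→slot 1; C→slot 2; D skipped; H skipped; A skipped; G skipped; E→slot 4; B→slot 3.
Profit = 67 + 59 + 23 + 26 = 175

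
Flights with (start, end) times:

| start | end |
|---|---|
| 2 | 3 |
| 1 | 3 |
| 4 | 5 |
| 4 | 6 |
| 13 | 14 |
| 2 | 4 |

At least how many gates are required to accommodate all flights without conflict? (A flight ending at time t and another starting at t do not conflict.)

3

starts: [1, 2, 2, 4, 4, 13]
ends:   [3, 3, 4, 5, 6, 14]
s1→1 s2→2 s2→3  — peak 3.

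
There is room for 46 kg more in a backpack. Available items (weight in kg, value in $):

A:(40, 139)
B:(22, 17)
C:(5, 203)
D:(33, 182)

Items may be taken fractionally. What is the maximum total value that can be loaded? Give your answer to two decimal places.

Greedy by value/weight ratio, highest first.
Ratios (sorted): C 40.60, D 5.52, A 3.48, B 0.77
take C (5 @ 203); take D (33 @ 182); take 8/40 of A → 27.80. Capacity used 46/46.
Total value = 412.80

412.80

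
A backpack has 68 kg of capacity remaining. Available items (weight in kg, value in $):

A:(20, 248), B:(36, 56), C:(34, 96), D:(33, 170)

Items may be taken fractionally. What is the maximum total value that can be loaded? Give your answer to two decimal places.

460.35

Order: A (248/20=12.40) > D (170/33=5.15) > C (96/34=2.82) > B (56/36=1.56)
Fill: take A (20 @ 248) → take D (33 @ 170) → take 15/34 of C → 42.35; 68/68 used.
Total value = 460.35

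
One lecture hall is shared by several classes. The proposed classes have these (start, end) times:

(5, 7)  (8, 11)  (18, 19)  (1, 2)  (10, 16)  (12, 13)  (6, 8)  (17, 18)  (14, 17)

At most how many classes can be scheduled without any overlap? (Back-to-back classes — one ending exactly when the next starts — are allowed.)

Sorted by end: (1,2)  (5,7)  (6,8)  (8,11)  (12,13)  (10,16)  (14,17)  (17,18)  (18,19)
take (1,2); take (5,7); skip (6,8); take (8,11); take (12,13); take (14,17); take (17,18); take (18,19).
Selected 7 classes.

7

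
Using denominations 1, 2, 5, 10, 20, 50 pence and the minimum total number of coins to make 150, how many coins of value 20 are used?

Greedy: take as many of the largest coin as possible, then repeat with the remainder.
150 − 3×50→0
Count of 20: 0

0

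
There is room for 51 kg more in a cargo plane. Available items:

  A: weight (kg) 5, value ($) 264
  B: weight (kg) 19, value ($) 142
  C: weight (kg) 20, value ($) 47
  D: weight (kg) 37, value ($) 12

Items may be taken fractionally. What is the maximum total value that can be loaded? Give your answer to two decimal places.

455.27

Sort by value per unit weight and fill in that order.
Ratios (sorted): A 52.80, B 7.47, C 2.35, D 0.32
take A (5 @ 264); take B (19 @ 142); take C (20 @ 47); take 7/37 of D → 2.27. Capacity used 51/51.
Total value = 455.27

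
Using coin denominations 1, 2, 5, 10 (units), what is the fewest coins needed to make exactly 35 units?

Greedy: take as many of the largest coin as possible, then repeat with the remainder.
35 − 3×10→5 − 1×5→0
Total coins = 3 + 1 = 4

4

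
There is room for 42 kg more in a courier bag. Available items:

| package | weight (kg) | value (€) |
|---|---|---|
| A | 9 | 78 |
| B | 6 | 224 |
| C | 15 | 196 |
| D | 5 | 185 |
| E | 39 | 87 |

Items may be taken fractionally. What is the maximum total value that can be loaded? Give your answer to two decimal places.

Ratios (sorted): B 37.33, D 37.00, C 13.07, A 8.67, E 2.23
take B (6 @ 224); take D (5 @ 185); take C (15 @ 196); take A (9 @ 78); take 7/39 of E → 15.62. Capacity used 42/42.
Total value = 698.62

698.62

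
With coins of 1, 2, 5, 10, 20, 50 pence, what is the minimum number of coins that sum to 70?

70 − 1×50→20 − 1×20→0
Total coins = 1 + 1 = 2

2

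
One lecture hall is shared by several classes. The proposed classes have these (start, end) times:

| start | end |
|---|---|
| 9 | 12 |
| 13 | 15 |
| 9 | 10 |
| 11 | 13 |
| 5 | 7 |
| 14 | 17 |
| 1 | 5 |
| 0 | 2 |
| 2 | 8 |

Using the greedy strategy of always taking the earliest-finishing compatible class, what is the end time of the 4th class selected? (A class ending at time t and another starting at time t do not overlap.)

Sorted by end: (0,2)  (1,5)  (5,7)  (2,8)  (9,10)  (9,12)  (11,13)  (13,15)  (14,17)
take (0,2); take (5,7); take (9,10); skip (9,12); take (11,13); take (13,15); skip (14,17).
Selected: (0,2) (5,7) (9,10) (11,13) (13,15)

13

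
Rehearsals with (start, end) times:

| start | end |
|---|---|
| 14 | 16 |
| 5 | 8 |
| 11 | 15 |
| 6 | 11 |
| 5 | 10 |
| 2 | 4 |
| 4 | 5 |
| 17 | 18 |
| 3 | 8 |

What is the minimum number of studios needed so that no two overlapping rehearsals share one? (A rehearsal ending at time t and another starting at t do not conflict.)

4

Events (time:±→running): 2:+→1 3:+→2 4:-→1 4:+→2 5:-→1 5:+→2 5:+→3 6:+→4 … peak 4.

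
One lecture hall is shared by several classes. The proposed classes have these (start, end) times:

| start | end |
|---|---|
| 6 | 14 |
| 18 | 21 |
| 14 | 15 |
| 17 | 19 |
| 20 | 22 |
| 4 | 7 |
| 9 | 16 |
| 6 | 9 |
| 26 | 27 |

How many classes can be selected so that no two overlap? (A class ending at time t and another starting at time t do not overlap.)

5

Sort by end time and greedily take each interval whose start is ≥ the last chosen end.
By end time: (4,7), (6,9), (6,14), (14,15), (9,16), (17,19), (18,21), (20,22), (26,27).
Pick (4,7); next start ≥ 7 → (14,15); next start ≥ 15 → (17,19); next start ≥ 19 → (20,22); next start ≥ 22 → (26,27).
Selected 5 classes.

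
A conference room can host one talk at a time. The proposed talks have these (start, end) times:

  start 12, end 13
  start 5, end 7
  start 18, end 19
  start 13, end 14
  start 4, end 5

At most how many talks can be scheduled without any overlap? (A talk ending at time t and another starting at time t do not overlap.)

5

Sort by end time and greedily take each interval whose start is ≥ the last chosen end.
By end time: (4,5), (5,7), (12,13), (13,14), (18,19).
Pick (4,5); next start ≥ 5 → (5,7); next start ≥ 7 → (12,13); next start ≥ 13 → (13,14); next start ≥ 14 → (18,19).
Selected 5 talks.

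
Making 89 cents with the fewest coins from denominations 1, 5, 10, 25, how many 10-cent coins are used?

89 − 3×25→14 − 1×10→4 − 4×1→0
Count of 10: 1

1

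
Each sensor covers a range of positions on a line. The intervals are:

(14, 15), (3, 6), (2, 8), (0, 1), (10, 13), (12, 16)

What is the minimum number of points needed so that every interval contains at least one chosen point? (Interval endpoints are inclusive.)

By right end: [0,1]  [3,6]  [2,8]  [10,13]  [14,15]  [12,16]
[0,1] uncovered → point at 1; [3,6] uncovered → point at 6; [10,13] uncovered → point at 13; [14,15] uncovered → point at 15.
Points: 1, 6, 13, 15 (4 total).

4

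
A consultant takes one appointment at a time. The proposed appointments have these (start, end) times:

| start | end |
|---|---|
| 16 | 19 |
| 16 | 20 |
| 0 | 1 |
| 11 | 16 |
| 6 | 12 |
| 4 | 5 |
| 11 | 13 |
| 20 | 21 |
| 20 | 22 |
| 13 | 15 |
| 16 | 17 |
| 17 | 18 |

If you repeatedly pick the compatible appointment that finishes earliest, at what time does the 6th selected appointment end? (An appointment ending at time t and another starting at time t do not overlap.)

18

Sort by end time and greedily take each interval whose start is ≥ the last chosen end.
By end time: (0,1), (4,5), (6,12), (11,13), (13,15), (11,16), (16,17), (17,18), (16,19), (16,20), (20,21), (20,22).
Pick (0,1); next start ≥ 1 → (4,5); next start ≥ 5 → (6,12); next start ≥ 12 → (13,15); next start ≥ 15 → (16,17); next start ≥ 17 → (17,18); next start ≥ 18 → (20,21).
Selected: (0,1) (4,5) (6,12) (13,15) (16,17) (17,18) (20,21)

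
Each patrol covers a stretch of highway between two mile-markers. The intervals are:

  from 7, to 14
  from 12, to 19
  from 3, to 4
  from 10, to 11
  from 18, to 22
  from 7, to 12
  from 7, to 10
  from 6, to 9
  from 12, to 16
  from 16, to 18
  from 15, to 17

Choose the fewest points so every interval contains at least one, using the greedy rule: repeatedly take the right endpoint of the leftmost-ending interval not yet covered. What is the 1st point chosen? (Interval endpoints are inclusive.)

Sort by right endpoint; whenever an interval is uncovered, place a point at its right end.
By right end: [3,4]  [6,9]  [7,10]  [10,11]  [7,12]  [7,14]  [12,16]  [15,17]  [16,18]  [12,19]  [18,22]
[3,4] uncovered → point at 4; [6,9] uncovered → point at 9; [10,11] uncovered → point at 11; [12,16] uncovered → point at 16; [18,22] uncovered → point at 22.
Points: 4, 9, 11, 16, 22 (5 total).

4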